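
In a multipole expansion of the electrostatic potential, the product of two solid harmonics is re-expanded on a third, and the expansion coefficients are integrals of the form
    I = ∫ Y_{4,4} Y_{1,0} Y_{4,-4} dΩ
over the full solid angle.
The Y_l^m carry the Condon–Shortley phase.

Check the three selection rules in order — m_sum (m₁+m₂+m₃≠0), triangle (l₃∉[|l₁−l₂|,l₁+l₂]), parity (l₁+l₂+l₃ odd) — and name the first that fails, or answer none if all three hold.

parity

azimuthal sum: 4 + 0 − 4 = 0  ✓
3 ≤ 4 ≤ 5 (triangle on l)  ✓
L = 4 + 1 + 4 = 9 (odd)  ✗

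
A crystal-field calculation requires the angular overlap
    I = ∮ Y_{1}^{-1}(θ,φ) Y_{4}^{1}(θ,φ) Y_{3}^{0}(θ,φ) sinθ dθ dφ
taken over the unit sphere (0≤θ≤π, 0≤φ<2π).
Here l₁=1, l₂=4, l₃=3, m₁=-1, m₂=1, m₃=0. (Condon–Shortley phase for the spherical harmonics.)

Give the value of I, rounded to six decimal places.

-0.194664

Rules hold: Σm=0, L=8 even, 3≤3≤5.
N = 3·9·7 = 189
Δ = 2!·0!·6!/9! = 1/252
Racah Σ t=1..1: t=1:−1/36 = -1/36
⇒ 3j(1 4 3; 0 0 0)² = 4/63, sgn +1
Racah Σ t=2..2: t=2:+1/72 = 1/72
⇒ 3j(1 4 3; -1 1 0)² = 5/126, sgn -1
4πI² = N·(3j₀)²·(3jₘ)² = 10/21
I = -1·√(0.47619/4π) = -0.19466390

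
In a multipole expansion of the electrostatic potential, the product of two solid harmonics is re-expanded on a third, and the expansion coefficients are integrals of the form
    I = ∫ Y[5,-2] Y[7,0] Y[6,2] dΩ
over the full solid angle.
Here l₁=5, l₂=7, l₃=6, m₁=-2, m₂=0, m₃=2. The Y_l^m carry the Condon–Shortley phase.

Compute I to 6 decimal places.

-0.114807

Checks pass: Σm=0; 18 even; l₃=6∈[2,12].
(2·5+1)(2·7+1)(2·6+1) = 2145
Δ: 6! 4! 8! / 19! → 1/174594420
sum: t=1:−1/4147200 t=2:+1/207360 t=3:−1/82944 t=4:+1/207360 t=5:−1/4147200 = -1/345600
3j²(5 7 6; 0 0 0) = Δ·Π!·Σ² = 420/46189  (sign -1)
sum: t=3:−1/497664 t=4:+1/207360 t=5:−1/691200 t=6:+1/21772800 = 41/29030400
3j²(5 7 6; -2 0 2) = Δ·Π!·Σ² = 11767/1385670  (sign +1)
combine: 4πI² = 2145·420/46189·11767/1385670 = 2471070/14919047
take √, sign -1: I = -0.11480665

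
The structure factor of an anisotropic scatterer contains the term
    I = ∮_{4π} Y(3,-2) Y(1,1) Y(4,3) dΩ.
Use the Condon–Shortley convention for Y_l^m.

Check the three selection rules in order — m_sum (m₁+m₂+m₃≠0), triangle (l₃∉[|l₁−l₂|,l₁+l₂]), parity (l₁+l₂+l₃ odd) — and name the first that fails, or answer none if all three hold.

m₁+m₂+m₃ = -2 + 1 + 3 = 2  ✗
triangle: |3−1|=2 ≤ l₃=4 ≤ 3+1=4
parity: l₁+l₂+l₃ = 8 is even

m_sum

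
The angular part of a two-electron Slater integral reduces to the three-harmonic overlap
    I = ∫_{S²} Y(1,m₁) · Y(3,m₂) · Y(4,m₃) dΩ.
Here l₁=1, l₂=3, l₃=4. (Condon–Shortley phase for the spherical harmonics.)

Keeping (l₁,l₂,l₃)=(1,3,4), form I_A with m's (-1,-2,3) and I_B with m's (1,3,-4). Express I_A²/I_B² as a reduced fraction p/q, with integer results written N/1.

3/4

Same 1,3,4: normalisation and zero-m 3j drop out of the ratio.
A: Δ: 0! 2! 6! / 9! → 1/252; sum: t=0:+1/240 = 1/240; 3j²(1 3 4; -1 -2 3) = Δ·Π!·Σ² = 1/12  (sign -1)
B: Δ: 0! 2! 6! / 9! → 1/252; sum: t=0:+1/1440 = 1/1440; 3j²(1 3 4; 1 3 -4) = Δ·Π!·Σ² = 1/9  (sign +1)
I_A²/I_B² = (1/12)/(1/9) = 3/4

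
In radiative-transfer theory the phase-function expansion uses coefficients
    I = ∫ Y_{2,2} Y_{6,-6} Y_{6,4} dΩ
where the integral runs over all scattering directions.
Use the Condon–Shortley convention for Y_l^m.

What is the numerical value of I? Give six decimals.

-0.076075

Rules hold: Σm=0, L=14 even, 4≤6≤8.
N = 5·13·13 = 845
Δ = 2!·2!·10!/15! = 1/90090
Racah Σ t=0..2: t=0:+1/69120 t=1:−1/14400 t=2:+1/69120 = -7/172800
⇒ 3j(2 6 6; 0 0 0)² = 14/715, sgn -1
Racah Σ t=0..0: t=0:+1/14515200 = 1/14515200
⇒ 3j(2 6 6; 2 -6 4)² = 2/455, sgn +1
4πI² = N·(3j₀)²·(3jₘ)² = 4/55
I = -1·√(0.0727273/4π) = -0.07607531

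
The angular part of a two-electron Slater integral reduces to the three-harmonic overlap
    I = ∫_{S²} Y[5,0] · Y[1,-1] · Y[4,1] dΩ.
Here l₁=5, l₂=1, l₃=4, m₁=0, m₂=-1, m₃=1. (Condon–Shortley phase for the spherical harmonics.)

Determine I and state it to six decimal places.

Checks pass: Σm=0; 10 even; l₃=4∈[4,6].
(2·5+1)(2·1+1)(2·4+1) = 297
Δ: 2! 8! 0! / 11! → 1/495
sum: t=1:−1/576 = -1/576
3j²(5 1 4; 0 0 0) = Δ·Π!·Σ² = 5/99  (sign -1)
sum: t=0:+1/1440 = 1/1440
3j²(5 1 4; 0 -1 1) = Δ·Π!·Σ² = 2/99  (sign -1)
combine: 4πI² = 297·5/99·2/99 = 10/33
take √, sign +1: I = 0.15528807

0.155288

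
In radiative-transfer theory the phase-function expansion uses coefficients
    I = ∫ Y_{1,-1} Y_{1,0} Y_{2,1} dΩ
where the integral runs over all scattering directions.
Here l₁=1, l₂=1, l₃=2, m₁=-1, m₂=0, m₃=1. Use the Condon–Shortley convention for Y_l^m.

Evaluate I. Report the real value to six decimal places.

-0.218510

Checks pass: Σm=0; 4 even; l₃=2∈[0,2].
(2·1+1)(2·1+1)(2·2+1) = 45
Δ: 0! 2! 2! / 5! → 1/30
sum: t=0:+1/1 = 1/1
3j²(1 1 2; 0 0 0) = Δ·Π!·Σ² = 2/15  (sign +1)
sum: t=0:+1/2 = 1/2
3j²(1 1 2; -1 0 1) = Δ·Π!·Σ² = 1/10  (sign -1)
combine: 4πI² = 45·2/15·1/10 = 3/5
take √, sign -1: I = -0.21850969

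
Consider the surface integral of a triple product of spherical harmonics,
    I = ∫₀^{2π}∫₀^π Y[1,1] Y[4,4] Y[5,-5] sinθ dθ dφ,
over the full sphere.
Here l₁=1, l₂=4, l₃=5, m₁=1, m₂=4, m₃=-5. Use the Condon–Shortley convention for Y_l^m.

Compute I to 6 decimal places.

-0.329416

m-sum 0 ✓  L=10 even ✓  3≤5≤5 ✓
Π(2lᵢ+1) = 3×9×11 = 297
triangle coeff Δ(1,4,5) = 1/495
Σ_t [0,0]: t=0:+1/576 = 1/576
(3j)²=5/99 [(1 4 5; 0 0 0)], sign=-1
Σ_t [0,0]: t=0:+1/80640 = 1/80640
(3j)²=1/11 [(1 4 5; 1 4 -5)], sign=+1
⇒ 4πI² = 15/11
I = (-1)√(15/11/(4π)) = -0.32941575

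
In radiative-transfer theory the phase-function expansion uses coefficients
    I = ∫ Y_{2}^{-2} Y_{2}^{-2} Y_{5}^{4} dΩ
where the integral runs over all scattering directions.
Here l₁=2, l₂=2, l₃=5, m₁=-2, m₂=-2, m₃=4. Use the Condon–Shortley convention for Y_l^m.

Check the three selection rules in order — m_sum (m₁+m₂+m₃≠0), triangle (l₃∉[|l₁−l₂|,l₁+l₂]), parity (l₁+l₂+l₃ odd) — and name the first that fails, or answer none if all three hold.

triangle

m₁+m₂+m₃ = -2 − 2 + 4 = 0  ✓
triangle: |2−2|=0 ≤ l₃=5 ≤ 2+2=4  ✗
parity: l₁+l₂+l₃ = 9 is odd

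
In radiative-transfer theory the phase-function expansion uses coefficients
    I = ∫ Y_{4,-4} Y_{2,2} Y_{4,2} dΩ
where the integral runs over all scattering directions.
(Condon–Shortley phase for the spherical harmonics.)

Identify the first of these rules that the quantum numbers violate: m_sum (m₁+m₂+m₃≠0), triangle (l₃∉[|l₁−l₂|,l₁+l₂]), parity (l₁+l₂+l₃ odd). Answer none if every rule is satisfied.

none

m₁+m₂+m₃ = -4 + 2 + 2 = 0  ✓
triangle: |4−2|=2 ≤ l₃=4 ≤ 4+2=6  ✓
parity: l₁+l₂+l₃ = 10 is even  ✓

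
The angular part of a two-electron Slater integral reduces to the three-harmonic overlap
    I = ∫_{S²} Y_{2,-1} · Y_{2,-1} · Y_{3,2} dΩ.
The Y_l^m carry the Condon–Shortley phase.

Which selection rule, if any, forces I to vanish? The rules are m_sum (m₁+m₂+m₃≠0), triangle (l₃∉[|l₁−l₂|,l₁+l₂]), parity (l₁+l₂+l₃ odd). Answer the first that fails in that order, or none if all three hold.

m₁+m₂+m₃ = -1 − 1 + 2 = 0  ✓
triangle: |2−2|=0 ≤ l₃=3 ≤ 2+2=4  ✓
parity: l₁+l₂+l₃ = 7 is odd  ✗

parity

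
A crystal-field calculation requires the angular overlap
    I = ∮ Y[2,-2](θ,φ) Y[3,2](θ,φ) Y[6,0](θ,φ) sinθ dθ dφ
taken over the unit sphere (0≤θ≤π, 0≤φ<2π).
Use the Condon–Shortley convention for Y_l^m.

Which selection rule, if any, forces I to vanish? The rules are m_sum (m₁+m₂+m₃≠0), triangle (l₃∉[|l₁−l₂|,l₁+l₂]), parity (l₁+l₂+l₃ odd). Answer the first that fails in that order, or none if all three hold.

triangle

Σmᵢ = 0  ✓
l₃∈[|l₁−l₂|,l₁+l₂]=[1,5], have l₃=6  ✗
Σlᵢ = 11 ⇒ odd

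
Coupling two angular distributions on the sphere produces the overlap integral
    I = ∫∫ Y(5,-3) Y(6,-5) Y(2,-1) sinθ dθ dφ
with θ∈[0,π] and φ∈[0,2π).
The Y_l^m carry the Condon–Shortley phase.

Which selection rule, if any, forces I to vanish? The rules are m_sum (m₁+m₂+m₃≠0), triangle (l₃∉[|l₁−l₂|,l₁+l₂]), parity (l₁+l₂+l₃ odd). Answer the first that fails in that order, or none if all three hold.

m_sum

Σmᵢ = -9  ✗
l₃∈[|l₁−l₂|,l₁+l₂]=[1,11], have l₃=2
Σlᵢ = 13 ⇒ odd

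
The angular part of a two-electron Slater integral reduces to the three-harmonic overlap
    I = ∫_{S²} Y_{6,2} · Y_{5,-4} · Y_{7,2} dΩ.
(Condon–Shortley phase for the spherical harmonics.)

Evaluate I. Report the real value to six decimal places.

m-sum 0 ✓  L=18 even ✓  1≤7≤11 ✓
Π(2lᵢ+1) = 13×11×15 = 2145
triangle coeff Δ(6,5,7) = 1/174594420
Σ_t [0,4]: t=0:+1/4147200 t=1:−1/207360 t=2:+1/82944 t=3:−1/207360 t=4:+1/4147200 = 1/345600
(3j)²=420/46189 [(6 5 7; 0 0 0)], sign=-1
Σ_t [0,1]: t=0:+1/1658880 t=1:−1/3110400 = 7/24883200
(3j)²=4802/692835 [(6 5 7; 2 -4 2)], sign=-1
⇒ 4πI² = 2016840/14919047
I = (+1)√(2016840/14919047/(4π)) = 0.10371946

0.103719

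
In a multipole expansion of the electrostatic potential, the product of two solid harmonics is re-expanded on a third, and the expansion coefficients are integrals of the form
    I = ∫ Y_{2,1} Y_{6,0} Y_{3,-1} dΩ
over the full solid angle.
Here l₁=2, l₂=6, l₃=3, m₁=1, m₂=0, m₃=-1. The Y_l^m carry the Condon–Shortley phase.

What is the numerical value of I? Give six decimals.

0.000000

l₃=3 ∉ [4,8] — triangle fails ⇒ I = 0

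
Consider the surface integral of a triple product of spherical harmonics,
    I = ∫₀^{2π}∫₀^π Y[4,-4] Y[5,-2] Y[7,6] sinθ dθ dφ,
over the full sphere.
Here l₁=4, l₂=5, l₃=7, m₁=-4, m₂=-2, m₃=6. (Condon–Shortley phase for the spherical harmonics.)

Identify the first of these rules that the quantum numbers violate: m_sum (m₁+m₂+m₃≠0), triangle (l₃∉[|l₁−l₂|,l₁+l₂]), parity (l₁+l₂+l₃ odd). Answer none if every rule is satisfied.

azimuthal sum: -4 − 2 + 6 = 0  ✓
1 ≤ 7 ≤ 9 (triangle on l)  ✓
L = 4 + 5 + 7 = 16 (even)  ✓

none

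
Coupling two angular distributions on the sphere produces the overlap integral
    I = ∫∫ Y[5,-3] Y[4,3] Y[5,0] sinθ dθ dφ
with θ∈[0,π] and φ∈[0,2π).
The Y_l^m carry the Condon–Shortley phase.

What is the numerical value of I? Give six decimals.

m-sum 0 ✓  L=14 even ✓  1≤5≤9 ✓
Π(2lᵢ+1) = 11×9×11 = 1089
triangle coeff Δ(5,4,5) = 1/3153150
Σ_t [0,4]: t=0:+1/69120 t=1:−1/1728 t=2:+1/576 t=3:−1/1728 t=4:+1/69120 = 7/11520
(3j)²=2/143 [(5 4 5; 0 0 0)], sign=-1
Σ_t [3,4]: t=3:−1/17280 t=4:+1/6912 = 1/11520
(3j)²=2/143 [(5 4 5; -3 3 0)], sign=-1
⇒ 4πI² = 36/169
I = (+1)√(36/169/(4π)) = 0.13019760

0.130198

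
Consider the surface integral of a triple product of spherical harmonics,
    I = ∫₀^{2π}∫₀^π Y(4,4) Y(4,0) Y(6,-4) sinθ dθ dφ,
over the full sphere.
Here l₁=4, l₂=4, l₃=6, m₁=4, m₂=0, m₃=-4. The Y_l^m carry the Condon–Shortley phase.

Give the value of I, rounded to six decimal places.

-0.190852

Checks pass: Σm=0; 14 even; l₃=6∈[0,8].
(2·4+1)(2·4+1)(2·6+1) = 1053
Δ: 2! 6! 6! / 15! → 1/1261260
sum: t=0:+1/4608 t=1:−1/1296 t=2:+1/4608 = -7/20736
3j²(4 4 6; 0 0 0) = Δ·Π!·Σ² = 20/1287  (sign -1)
sum: t=0:+1/69120 = 1/69120
3j²(4 4 6; 4 0 -4) = Δ·Π!·Σ² = 4/143  (sign +1)
combine: 4πI² = 1053·20/1287·4/143 = 720/1573
take √, sign -1: I = -0.19085211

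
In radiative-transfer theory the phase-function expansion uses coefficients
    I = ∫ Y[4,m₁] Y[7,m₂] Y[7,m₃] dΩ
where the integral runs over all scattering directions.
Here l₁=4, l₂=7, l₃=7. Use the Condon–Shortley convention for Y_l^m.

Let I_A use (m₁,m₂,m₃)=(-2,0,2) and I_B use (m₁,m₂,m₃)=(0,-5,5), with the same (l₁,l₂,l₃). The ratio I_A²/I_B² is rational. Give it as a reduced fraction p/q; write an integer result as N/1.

l's match ⇒ only the (l;m) 3-j factors differ between A and B.
A: triangle coeff Δ(4,7,7) = 1/58198140; Σ_t [2,4]: t=2:+1/1382400 t=3:−1/622080 t=4:+1/2903040 = -47/87091200; (3j)²=2209/277134 [(4 7 7; -2 0 2)], sign=+1
B: triangle coeff Δ(4,7,7) = 1/58198140; Σ_t [0,2]: t=0:+1/46448640 t=1:−1/13063680 t=2:+1/58060800 = -79/2090188800; (3j)²=68651/5290740 [(4 7 7; 0 -5 5)], sign=-1
I_A²/I_B² = (2209/277134)/(68651/5290740) = 463890/755161

463890/755161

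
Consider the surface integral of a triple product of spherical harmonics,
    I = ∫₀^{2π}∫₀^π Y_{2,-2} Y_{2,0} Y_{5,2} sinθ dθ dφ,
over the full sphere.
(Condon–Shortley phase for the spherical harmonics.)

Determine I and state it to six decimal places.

0.000000

|2−2|≤5≤2+2 violated ⇒ I = 0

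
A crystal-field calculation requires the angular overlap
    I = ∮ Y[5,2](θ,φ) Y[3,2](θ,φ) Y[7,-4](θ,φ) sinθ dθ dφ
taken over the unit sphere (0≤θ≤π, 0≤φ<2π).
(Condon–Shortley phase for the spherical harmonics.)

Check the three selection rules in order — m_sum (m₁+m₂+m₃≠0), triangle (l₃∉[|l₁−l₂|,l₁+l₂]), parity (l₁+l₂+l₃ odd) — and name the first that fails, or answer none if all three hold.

parity

azimuthal sum: 2 + 2 − 4 = 0  ✓
2 ≤ 7 ≤ 8 (triangle on l)  ✓
L = 5 + 3 + 7 = 15 (odd)  ✗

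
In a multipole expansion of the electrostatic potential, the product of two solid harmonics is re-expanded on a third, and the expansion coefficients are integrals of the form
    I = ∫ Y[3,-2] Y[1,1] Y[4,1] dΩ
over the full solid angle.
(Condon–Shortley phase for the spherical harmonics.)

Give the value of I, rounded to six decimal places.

-0.106622

m-sum 0 ✓  L=8 even ✓  2≤4≤4 ✓
Π(2lᵢ+1) = 7×3×9 = 189
triangle coeff Δ(3,1,4) = 1/252
Σ_t [0,0]: t=0:+1/36 = 1/36
(3j)²=4/63 [(3 1 4; 0 0 0)], sign=+1
Σ_t [0,0]: t=0:+1/240 = 1/240
(3j)²=1/84 [(3 1 4; -2 1 1)], sign=-1
⇒ 4πI² = 1/7
I = (-1)√(1/7/(4π)) = -0.10662181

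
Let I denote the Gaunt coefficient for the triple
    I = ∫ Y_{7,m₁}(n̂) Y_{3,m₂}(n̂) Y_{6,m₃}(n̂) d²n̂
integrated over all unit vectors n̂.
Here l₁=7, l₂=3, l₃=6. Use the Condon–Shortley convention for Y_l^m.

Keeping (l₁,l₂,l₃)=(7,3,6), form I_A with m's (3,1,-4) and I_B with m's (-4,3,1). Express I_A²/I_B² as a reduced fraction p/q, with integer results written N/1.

l's match ⇒ only the (l;m) 3-j factors differ between A and B.
A: triangle coeff Δ(7,3,6) = 1/2042040; Σ_t [2,4]: t=2:+1/645120 t=3:−1/2177280 t=4:+1/174182400 = 191/174182400; (3j)²=36481/2042040 [(7 3 6; 3 1 -4)], sign=+1
B: triangle coeff Δ(7,3,6) = 1/2042040; Σ_t [4,4]: t=4:+1/1451520 = 1/1451520; (3j)²=75/3094 [(7 3 6; -4 3 1)], sign=-1
I_A²/I_B² = (36481/2042040)/(75/3094) = 36481/49500

36481/49500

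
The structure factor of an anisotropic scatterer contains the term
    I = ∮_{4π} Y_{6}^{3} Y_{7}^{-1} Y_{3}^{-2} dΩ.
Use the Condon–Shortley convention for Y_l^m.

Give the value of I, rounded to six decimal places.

0.167202

m-sum 0 ✓  L=16 even ✓  1≤3≤13 ✓
Π(2lᵢ+1) = 13×15×7 = 1365
triangle coeff Δ(6,7,3) = 1/2042040
Σ_t [4,6]: t=4:+1/207360 t=5:−1/57600 t=6:+1/207360 = -1/129600
(3j)²=168/12155 [(6 7 3; 0 0 0)], sign=+1
Σ_t [2,3]: t=2:+1/1935360 t=3:−1/362880 = -13/5806080
(3j)²=195/10472 [(6 7 3; 3 -1 -2)], sign=+1
⇒ 4πI² = 12285/34969
I = (+1)√(12285/34969/(4π)) = 0.16720184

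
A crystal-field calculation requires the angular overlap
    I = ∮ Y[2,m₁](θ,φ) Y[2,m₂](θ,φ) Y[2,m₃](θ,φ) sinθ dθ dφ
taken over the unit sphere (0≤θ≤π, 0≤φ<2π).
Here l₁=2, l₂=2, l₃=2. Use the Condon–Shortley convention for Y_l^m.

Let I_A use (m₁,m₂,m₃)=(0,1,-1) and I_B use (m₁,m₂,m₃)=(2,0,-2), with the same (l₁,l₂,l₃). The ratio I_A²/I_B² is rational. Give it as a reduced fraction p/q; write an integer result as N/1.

l's match ⇒ only the (l;m) 3-j factors differ between A and B.
A: triangle coeff Δ(2,2,2) = 1/630; Σ_t [1,2]: t=1:−1/2 t=2:+1/4 = -1/4; (3j)²=1/70 [(2 2 2; 0 1 -1)], sign=+1
B: triangle coeff Δ(2,2,2) = 1/630; Σ_t [0,0]: t=0:+1/8 = 1/8; (3j)²=2/35 [(2 2 2; 2 0 -2)], sign=+1
I_A²/I_B² = (1/70)/(2/35) = 1/4

1/4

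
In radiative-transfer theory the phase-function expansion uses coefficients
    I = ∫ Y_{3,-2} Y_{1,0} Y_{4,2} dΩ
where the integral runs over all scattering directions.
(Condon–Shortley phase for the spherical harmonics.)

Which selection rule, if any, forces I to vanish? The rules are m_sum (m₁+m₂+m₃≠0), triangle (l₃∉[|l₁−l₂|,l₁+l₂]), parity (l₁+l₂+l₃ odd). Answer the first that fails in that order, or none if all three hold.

none

m₁+m₂+m₃ = -2 + 0 + 2 = 0  ✓
triangle: |3−1|=2 ≤ l₃=4 ≤ 3+1=4  ✓
parity: l₁+l₂+l₃ = 8 is even  ✓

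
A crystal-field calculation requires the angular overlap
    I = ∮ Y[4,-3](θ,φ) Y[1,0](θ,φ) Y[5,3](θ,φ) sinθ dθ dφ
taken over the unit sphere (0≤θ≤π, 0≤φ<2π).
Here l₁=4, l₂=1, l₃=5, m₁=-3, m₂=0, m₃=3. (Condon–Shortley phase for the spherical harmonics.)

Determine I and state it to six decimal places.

Rules hold: Σm=0, L=10 even, 3≤5≤5.
N = 9·3·11 = 297
Δ = 0!·8!·2!/11! = 1/495
Racah Σ t=0..0: t=0:+1/576 = 1/576
⇒ 3j(4 1 5; 0 0 0)² = 5/99, sgn -1
Racah Σ t=0..0: t=0:+1/5040 = 1/5040
⇒ 3j(4 1 5; -3 0 3)² = 16/495, sgn +1
4πI² = N·(3j₀)²·(3jₘ)² = 16/33
I = -1·√(0.484848/4π) = -0.19642560

-0.196426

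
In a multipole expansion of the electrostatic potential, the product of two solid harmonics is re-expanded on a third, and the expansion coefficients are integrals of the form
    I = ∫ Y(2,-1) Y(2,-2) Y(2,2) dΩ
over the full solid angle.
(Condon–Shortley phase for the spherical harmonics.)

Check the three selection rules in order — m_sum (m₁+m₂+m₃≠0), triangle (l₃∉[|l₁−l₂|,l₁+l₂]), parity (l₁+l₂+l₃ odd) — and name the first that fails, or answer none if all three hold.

m_sum

Σmᵢ = -1  ✗
l₃∈[|l₁−l₂|,l₁+l₂]=[0,4], have l₃=2
Σlᵢ = 6 ⇒ even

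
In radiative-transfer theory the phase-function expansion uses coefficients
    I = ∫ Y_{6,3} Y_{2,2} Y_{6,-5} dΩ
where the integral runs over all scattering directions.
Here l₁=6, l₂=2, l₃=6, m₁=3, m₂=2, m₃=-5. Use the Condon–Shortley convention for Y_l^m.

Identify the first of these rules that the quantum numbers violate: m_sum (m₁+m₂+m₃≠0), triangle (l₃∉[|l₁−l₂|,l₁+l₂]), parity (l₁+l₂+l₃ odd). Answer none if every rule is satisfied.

none

Σmᵢ = 0  ✓
l₃∈[|l₁−l₂|,l₁+l₂]=[4,8], have l₃=6  ✓
Σlᵢ = 14 ⇒ even  ✓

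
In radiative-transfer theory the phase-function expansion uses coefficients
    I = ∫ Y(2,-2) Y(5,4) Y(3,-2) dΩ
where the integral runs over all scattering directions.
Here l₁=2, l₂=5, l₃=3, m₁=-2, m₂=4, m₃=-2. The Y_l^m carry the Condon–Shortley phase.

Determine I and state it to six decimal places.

0.268967

m-sum 0 ✓  L=10 even ✓  3≤3≤7 ✓
Π(2lᵢ+1) = 5×11×7 = 385
triangle coeff Δ(2,5,3) = 1/2310
Σ_t [2,2]: t=2:+1/144 = 1/144
(3j)²=10/231 [(2 5 3; 0 0 0)], sign=-1
Σ_t [4,4]: t=4:+1/2880 = 1/2880
(3j)²=3/55 [(2 5 3; -2 4 -2)], sign=-1
⇒ 4πI² = 10/11
I = (+1)√(10/11/(4π)) = 0.26896683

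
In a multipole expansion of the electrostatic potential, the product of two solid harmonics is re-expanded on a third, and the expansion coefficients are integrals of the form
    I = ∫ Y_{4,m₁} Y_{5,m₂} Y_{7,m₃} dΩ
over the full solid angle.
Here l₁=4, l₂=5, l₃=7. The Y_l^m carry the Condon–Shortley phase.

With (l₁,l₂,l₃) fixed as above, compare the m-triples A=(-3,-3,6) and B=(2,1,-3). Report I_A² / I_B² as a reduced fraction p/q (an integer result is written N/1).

275/78

Shared (l₁,l₂,l₃)=(4,5,7): N and (l;000)² cancel in I_A²/I_B².
A: Δ = 2!·6!·8!/17! = 1/6126120; Racah Σ t=1..2: t=1:−1/3628800 t=2:+1/9676800 = -1/5806080; ⇒ 3j(4 5 7; -3 -3 6)² = 5/408, sgn +1
B: Δ = 2!·6!·8!/17! = 1/6126120; Racah Σ t=0..2: t=0:+1/138240 t=1:−1/86400 t=2:+1/829440 = -13/4147200; ⇒ 3j(4 5 7; 2 1 -3)² = 13/3740, sgn -1
I_A²/I_B² = (5/408)/(13/3740) = 275/78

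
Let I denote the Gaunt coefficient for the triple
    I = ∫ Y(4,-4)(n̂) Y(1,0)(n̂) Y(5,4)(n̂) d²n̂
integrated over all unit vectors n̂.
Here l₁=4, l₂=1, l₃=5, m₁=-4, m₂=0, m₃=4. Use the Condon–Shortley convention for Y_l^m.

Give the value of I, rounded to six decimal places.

0.147319

Checks pass: Σm=0; 10 even; l₃=5∈[3,5].
(2·4+1)(2·1+1)(2·5+1) = 297
Δ: 0! 8! 2! / 11! → 1/495
sum: t=0:+1/576 = 1/576
3j²(4 1 5; 0 0 0) = Δ·Π!·Σ² = 5/99  (sign -1)
sum: t=0:+1/40320 = 1/40320
3j²(4 1 5; -4 0 4) = Δ·Π!·Σ² = 1/55  (sign -1)
combine: 4πI² = 297·5/99·1/55 = 3/11
take √, sign +1: I = 0.14731920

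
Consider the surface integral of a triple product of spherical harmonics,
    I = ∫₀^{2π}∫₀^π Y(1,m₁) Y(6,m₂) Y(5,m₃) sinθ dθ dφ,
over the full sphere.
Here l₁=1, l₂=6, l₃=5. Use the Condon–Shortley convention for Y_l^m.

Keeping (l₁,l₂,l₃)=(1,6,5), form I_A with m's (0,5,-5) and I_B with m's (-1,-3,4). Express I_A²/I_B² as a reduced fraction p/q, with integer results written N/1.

11/3

Shared (l₁,l₂,l₃)=(1,6,5): N and (l;000)² cancel in I_A²/I_B².
A: Δ = 2!·0!·10!/13! = 1/858; Racah Σ t=1..1: t=1:−1/3628800 = -1/3628800; ⇒ 3j(1 6 5; 0 5 -5)² = 1/78, sgn -1
B: Δ = 2!·0!·10!/13! = 1/858; Racah Σ t=2..2: t=2:+1/725760 = 1/725760; ⇒ 3j(1 6 5; -1 -3 4)² = 1/286, sgn -1
I_A²/I_B² = (1/78)/(1/286) = 11/3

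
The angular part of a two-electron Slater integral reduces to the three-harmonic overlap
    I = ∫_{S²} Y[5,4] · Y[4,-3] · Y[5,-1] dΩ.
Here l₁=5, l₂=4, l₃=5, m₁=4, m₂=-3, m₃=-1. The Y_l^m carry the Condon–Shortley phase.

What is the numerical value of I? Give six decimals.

Checks pass: Σm=0; 14 even; l₃=5∈[1,9].
(2·5+1)(2·4+1)(2·5+1) = 1089
Δ: 4! 6! 4! / 15! → 1/3153150
sum: t=0:+1/69120 t=1:−1/1728 t=2:+1/576 t=3:−1/1728 t=4:+1/69120 = 7/11520
3j²(5 4 5; 0 0 0) = Δ·Π!·Σ² = 2/143  (sign -1)
sum: t=0:+1/17280 t=1:−1/103680 = 1/20736
3j²(5 4 5; 4 -3 -1) = Δ·Π!·Σ² = 10/429  (sign +1)
combine: 4πI² = 1089·2/143·10/429 = 60/169
take √, sign -1: I = -0.16808437

-0.168084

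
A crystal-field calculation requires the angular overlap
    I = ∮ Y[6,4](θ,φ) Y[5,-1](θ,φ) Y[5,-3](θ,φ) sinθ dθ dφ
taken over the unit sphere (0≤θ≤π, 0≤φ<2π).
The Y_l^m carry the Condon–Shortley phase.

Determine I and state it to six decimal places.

m-sum 0 ✓  L=16 even ✓  1≤5≤11 ✓
Π(2lᵢ+1) = 13×11×11 = 1573
triangle coeff Δ(6,5,5) = 1/28588560
Σ_t [1,5]: t=1:−1/345600 t=2:+1/13824 t=3:−1/5184 t=4:+1/13824 t=5:−1/345600 = -7/129600
(3j)²=80/7293 [(6 5 5; 0 0 0)], sign=+1
Σ_t [0,2]: t=0:+1/829440 t=1:−1/86400 t=2:+1/138240 = -13/4147200
(3j)²=13/3740 [(6 5 5; 4 -1 -3)], sign=-1
⇒ 4πI² = 52/867
I = (-1)√(52/867/(4π)) = -0.06908555

-0.069086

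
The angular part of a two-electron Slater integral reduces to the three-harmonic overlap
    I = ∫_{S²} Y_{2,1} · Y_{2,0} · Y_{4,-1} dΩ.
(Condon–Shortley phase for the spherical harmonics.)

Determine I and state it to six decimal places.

-0.220728

Checks pass: Σm=0; 8 even; l₃=4∈[0,4].
(2·2+1)(2·2+1)(2·4+1) = 225
Δ: 0! 4! 4! / 9! → 1/630
sum: t=0:+1/16 = 1/16
3j²(2 2 4; 0 0 0) = Δ·Π!·Σ² = 2/35  (sign +1)
sum: t=0:+1/24 = 1/24
3j²(2 2 4; 1 0 -1) = Δ·Π!·Σ² = 1/21  (sign -1)
combine: 4πI² = 225·2/35·1/21 = 30/49
take √, sign -1: I = -0.22072812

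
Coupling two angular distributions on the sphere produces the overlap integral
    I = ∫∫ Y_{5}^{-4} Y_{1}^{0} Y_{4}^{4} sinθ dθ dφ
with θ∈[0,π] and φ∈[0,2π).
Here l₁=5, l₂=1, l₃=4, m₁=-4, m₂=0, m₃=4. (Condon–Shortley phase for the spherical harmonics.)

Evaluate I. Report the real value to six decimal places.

0.147319

Rules hold: Σm=0, L=10 even, 4≤4≤6.
N = 11·3·9 = 297
Δ = 2!·8!·0!/11! = 1/495
Racah Σ t=1..1: t=1:−1/576 = -1/576
⇒ 3j(5 1 4; 0 0 0)² = 5/99, sgn -1
Racah Σ t=1..1: t=1:−1/40320 = -1/40320
⇒ 3j(5 1 4; -4 0 4)² = 1/55, sgn -1
4πI² = N·(3j₀)²·(3jₘ)² = 3/11
I = +1·√(0.272727/4π) = 0.14731920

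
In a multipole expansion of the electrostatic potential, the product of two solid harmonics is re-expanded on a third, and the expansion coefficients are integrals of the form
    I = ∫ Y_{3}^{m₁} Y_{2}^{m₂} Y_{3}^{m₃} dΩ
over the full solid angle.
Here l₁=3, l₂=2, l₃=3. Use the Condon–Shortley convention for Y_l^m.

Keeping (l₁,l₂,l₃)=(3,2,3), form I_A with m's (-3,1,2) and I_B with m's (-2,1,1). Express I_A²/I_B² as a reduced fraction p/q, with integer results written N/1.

Same 3,2,3: normalisation and zero-m 3j drop out of the ratio.
A: Δ: 2! 4! 2! / 9! → 1/3780; sum: t=2:+1/48 = 1/48; 3j²(3 2 3; -3 1 2) = Δ·Π!·Σ² = 5/84  (sign -1)
B: Δ: 2! 4! 2! / 9! → 1/3780; sum: t=1:−1/48 t=2:+1/12 = 1/16; 3j²(3 2 3; -2 1 1) = Δ·Π!·Σ² = 1/28  (sign +1)
I_A²/I_B² = (5/84)/(1/28) = 5/3

5/3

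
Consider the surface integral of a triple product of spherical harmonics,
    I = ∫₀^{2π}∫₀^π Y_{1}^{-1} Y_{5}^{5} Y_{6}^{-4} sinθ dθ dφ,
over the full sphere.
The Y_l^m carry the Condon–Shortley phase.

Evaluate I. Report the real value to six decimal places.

m-sum 0 ✓  L=12 even ✓  4≤6≤6 ✓
Π(2lᵢ+1) = 3×11×13 = 429
triangle coeff Δ(1,5,6) = 1/858
Σ_t [0,0]: t=0:+1/14400 = 1/14400
(3j)²=6/143 [(1 5 6; 0 0 0)], sign=+1
Σ_t [0,0]: t=0:+1/7257600 = 1/7257600
(3j)²=1/858 [(1 5 6; -1 5 -4)], sign=+1
⇒ 4πI² = 3/143
I = (+1)√(3/143/(4π)) = 0.04085899

0.040859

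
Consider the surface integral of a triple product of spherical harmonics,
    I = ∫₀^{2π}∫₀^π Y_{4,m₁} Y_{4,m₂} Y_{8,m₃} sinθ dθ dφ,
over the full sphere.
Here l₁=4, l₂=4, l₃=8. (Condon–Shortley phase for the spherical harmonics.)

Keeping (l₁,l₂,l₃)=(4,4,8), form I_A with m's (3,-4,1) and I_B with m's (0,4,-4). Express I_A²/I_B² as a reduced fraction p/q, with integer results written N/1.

Shared (l₁,l₂,l₃)=(4,4,8): N and (l;000)² cancel in I_A²/I_B².
A: Δ = 0!·8!·8!/17! = 1/218790; Racah Σ t=0..0: t=0:+1/203212800 = 1/203212800; ⇒ 3j(4 4 8; 3 -4 1)² = 1/24310, sgn -1
B: Δ = 0!·8!·8!/17! = 1/218790; Racah Σ t=0..0: t=0:+1/23224320 = 1/23224320; ⇒ 3j(4 4 8; 0 4 -4)² = 1/442, sgn +1
I_A²/I_B² = (1/24310)/(1/442) = 1/55

1/55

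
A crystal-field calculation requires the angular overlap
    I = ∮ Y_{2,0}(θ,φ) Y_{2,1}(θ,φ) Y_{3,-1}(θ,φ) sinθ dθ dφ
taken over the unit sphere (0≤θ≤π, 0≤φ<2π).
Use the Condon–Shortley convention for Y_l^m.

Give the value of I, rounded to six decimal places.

l₁+l₂+l₃=7 is odd: 3j(l;000)=0 ⇒ I=0

0.000000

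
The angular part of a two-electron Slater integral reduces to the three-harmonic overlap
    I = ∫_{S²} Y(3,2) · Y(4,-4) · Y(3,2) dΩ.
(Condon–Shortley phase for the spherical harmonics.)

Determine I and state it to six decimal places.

0.214561

Rules hold: Σm=0, L=10 even, 1≤3≤7.
N = 7·9·7 = 441
Δ = 4!·2!·4!/11! = 1/34650
Racah Σ t=1..3: t=1:−1/72 t=2:+1/16 t=3:−1/72 = 5/144
⇒ 3j(3 4 3; 0 0 0)² = 2/77, sgn -1
Racah Σ t=0..0: t=0:+1/576 = 1/576
⇒ 3j(3 4 3; 2 -4 2)² = 5/99, sgn -1
4πI² = N·(3j₀)²·(3jₘ)² = 70/121
I = +1·√(0.578512/4π) = 0.21456131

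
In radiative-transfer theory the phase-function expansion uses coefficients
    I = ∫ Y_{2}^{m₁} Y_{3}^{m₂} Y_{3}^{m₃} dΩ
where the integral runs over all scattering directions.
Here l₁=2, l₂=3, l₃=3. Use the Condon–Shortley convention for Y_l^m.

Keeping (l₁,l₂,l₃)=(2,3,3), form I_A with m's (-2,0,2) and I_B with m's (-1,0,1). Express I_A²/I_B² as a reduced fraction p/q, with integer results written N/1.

10/1

l's match ⇒ only the (l;m) 3-j factors differ between A and B.
A: triangle coeff Δ(2,3,3) = 1/3780; Σ_t [2,2]: t=2:+1/24 = 1/24; (3j)²=1/21 [(2 3 3; -2 0 2)], sign=-1
B: triangle coeff Δ(2,3,3) = 1/3780; Σ_t [1,2]: t=1:−1/8 t=2:+1/12 = -1/24; (3j)²=1/210 [(2 3 3; -1 0 1)], sign=-1
I_A²/I_B² = (1/21)/(1/210) = 10/1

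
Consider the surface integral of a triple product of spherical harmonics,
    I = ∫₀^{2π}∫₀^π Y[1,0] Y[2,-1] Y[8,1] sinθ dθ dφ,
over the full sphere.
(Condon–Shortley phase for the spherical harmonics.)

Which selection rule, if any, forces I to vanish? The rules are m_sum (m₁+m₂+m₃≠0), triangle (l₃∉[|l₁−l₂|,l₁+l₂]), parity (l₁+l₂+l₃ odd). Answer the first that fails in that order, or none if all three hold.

triangle

Σmᵢ = 0  ✓
l₃∈[|l₁−l₂|,l₁+l₂]=[1,3], have l₃=8  ✗
Σlᵢ = 11 ⇒ odd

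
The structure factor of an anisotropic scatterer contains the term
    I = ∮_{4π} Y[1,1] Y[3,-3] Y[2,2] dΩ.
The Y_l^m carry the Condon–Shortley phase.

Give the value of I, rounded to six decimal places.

-0.319865

m-sum 0 ✓  L=6 even ✓  2≤2≤4 ✓
Π(2lᵢ+1) = 3×7×5 = 105
triangle coeff Δ(1,3,2) = 1/105
Σ_t [1,1]: t=1:−1/4 = -1/4
(3j)²=3/35 [(1 3 2; 0 0 0)], sign=-1
Σ_t [0,0]: t=0:+1/48 = 1/48
(3j)²=1/7 [(1 3 2; 1 -3 2)], sign=+1
⇒ 4πI² = 9/7
I = (-1)√(9/7/(4π)) = -0.31986543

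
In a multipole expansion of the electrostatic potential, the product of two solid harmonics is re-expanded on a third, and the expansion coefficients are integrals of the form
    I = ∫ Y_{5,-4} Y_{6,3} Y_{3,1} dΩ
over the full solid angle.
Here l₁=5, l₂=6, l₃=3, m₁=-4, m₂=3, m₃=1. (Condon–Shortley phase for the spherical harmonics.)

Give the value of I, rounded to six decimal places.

m-sum 0 ✓  L=14 even ✓  1≤3≤11 ✓
Π(2lᵢ+1) = 11×13×7 = 1001
triangle coeff Δ(5,6,3) = 1/675675
Σ_t [3,5]: t=3:−1/8640 t=4:+1/2304 t=5:−1/8640 = 7/34560
(3j)²=7/429 [(5 6 3; 0 0 0)], sign=-1
Σ_t [7,8]: t=7:−1/40320 t=8:+1/241920 = -1/48384
(3j)²=24/1001 [(5 6 3; -4 3 1)], sign=-1
⇒ 4πI² = 56/143
I = (+1)√(56/143/(4π)) = 0.17653103

0.176531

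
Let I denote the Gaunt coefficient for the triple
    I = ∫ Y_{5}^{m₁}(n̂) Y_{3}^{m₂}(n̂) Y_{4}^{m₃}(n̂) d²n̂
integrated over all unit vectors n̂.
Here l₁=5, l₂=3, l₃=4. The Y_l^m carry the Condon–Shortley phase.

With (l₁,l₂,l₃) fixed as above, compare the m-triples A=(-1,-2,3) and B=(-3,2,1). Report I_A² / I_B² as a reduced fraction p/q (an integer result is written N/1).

121/6

Shared (l₁,l₂,l₃)=(5,3,4): N and (l;000)² cancel in I_A²/I_B².
A: Δ = 4!·6!·2!/13! = 1/180180; Racah Σ t=0..1: t=0:+1/17280 t=1:−1/1440 = -11/17280; ⇒ 3j(5 3 4; -1 -2 3)² = 11/468, sgn +1
B: Δ = 4!·6!·2!/13! = 1/180180; Racah Σ t=3..4: t=3:−1/1440 t=4:+1/1152 = 1/5760; ⇒ 3j(5 3 4; -3 2 1)² = 1/858, sgn -1
I_A²/I_B² = (11/468)/(1/858) = 121/6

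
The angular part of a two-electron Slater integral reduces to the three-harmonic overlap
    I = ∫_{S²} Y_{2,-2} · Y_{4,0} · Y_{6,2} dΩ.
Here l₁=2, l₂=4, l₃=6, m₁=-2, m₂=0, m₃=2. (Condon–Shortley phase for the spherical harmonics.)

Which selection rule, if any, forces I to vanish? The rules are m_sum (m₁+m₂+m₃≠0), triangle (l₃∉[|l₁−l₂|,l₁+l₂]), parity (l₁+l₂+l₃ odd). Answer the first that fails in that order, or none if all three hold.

Σmᵢ = 0  ✓
l₃∈[|l₁−l₂|,l₁+l₂]=[2,6], have l₃=6  ✓
Σlᵢ = 12 ⇒ even  ✓

none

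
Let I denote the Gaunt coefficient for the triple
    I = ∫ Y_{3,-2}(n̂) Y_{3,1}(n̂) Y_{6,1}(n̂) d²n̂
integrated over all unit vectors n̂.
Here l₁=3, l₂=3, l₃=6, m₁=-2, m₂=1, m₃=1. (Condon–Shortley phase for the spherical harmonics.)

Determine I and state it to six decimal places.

-0.121471

Rules hold: Σm=0, L=12 even, 0≤6≤6.
N = 7·7·13 = 637
Δ = 0!·6!·6!/13! = 1/12012
Racah Σ t=0..0: t=0:+1/1296 = 1/1296
⇒ 3j(3 3 6; 0 0 0)² = 100/3003, sgn +1
Racah Σ t=0..0: t=0:+1/5760 = 1/5760
⇒ 3j(3 3 6; -2 1 1)² = 5/572, sgn -1
4πI² = N·(3j₀)²·(3jₘ)² = 875/4719
I = -1·√(0.185421/4π) = -0.12147142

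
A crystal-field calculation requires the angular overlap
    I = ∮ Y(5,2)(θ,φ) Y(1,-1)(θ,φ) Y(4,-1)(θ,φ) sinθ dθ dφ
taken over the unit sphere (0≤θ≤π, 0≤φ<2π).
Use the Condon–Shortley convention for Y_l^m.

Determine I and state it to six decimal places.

0.225034

m-sum 0 ✓  L=10 even ✓  4≤4≤6 ✓
Π(2lᵢ+1) = 11×3×9 = 297
triangle coeff Δ(5,1,4) = 1/495
Σ_t [1,1]: t=1:−1/576 = -1/576
(3j)²=5/99 [(5 1 4; 0 0 0)], sign=-1
Σ_t [0,0]: t=0:+1/1440 = 1/1440
(3j)²=7/165 [(5 1 4; 2 -1 -1)], sign=-1
⇒ 4πI² = 7/11
I = (+1)√(7/11/(4π)) = 0.22503380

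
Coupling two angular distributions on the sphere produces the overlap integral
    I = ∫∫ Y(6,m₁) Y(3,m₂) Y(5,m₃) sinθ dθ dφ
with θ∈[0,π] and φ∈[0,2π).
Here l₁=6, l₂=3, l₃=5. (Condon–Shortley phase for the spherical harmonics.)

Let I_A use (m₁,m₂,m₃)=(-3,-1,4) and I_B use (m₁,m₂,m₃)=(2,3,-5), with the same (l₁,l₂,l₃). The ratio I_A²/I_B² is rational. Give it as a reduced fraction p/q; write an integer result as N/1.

24/1

Shared (l₁,l₂,l₃)=(6,3,5): N and (l;000)² cancel in I_A²/I_B².
A: Δ = 4!·8!·2!/15! = 1/675675; Racah Σ t=1..2: t=1:−1/241920 t=2:+1/40320 = 1/48384; ⇒ 3j(6 3 5; -3 -1 4)² = 24/1001, sgn -1
B: Δ = 4!·8!·2!/15! = 1/675675; Racah Σ t=4..4: t=4:+1/1935360 = 1/1935360; ⇒ 3j(6 3 5; 2 3 -5)² = 1/1001, sgn +1
I_A²/I_B² = (24/1001)/(1/1001) = 24/1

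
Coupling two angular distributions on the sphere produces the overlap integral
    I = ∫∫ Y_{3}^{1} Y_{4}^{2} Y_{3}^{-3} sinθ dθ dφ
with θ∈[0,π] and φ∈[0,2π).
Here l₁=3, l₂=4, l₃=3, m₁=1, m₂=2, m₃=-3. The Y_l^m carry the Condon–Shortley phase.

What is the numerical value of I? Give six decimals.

-0.188451

Rules hold: Σm=0, L=10 even, 1≤3≤7.
N = 7·9·7 = 441
Δ = 4!·2!·4!/11! = 1/34650
Racah Σ t=1..3: t=1:−1/72 t=2:+1/16 t=3:−1/72 = 5/144
⇒ 3j(3 4 3; 0 0 0)² = 2/77, sgn -1
Racah Σ t=2..2: t=2:+1/192 = 1/192
⇒ 3j(3 4 3; 1 2 -3)² = 3/77, sgn +1
4πI² = N·(3j₀)²·(3jₘ)² = 54/121
I = -1·√(0.446281/4π) = -0.18845135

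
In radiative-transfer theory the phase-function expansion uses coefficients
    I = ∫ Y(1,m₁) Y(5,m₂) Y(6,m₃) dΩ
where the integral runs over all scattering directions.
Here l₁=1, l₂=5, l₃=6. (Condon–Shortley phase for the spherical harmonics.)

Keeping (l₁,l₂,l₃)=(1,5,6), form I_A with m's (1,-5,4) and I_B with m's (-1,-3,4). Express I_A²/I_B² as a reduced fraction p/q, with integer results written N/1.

1/45

Shared (l₁,l₂,l₃)=(1,5,6): N and (l;000)² cancel in I_A²/I_B².
A: Δ = 0!·2!·10!/13! = 1/858; Racah Σ t=0..0: t=0:+1/7257600 = 1/7257600; ⇒ 3j(1 5 6; 1 -5 4)² = 1/858, sgn +1
B: Δ = 0!·2!·10!/13! = 1/858; Racah Σ t=0..0: t=0:+1/161280 = 1/161280; ⇒ 3j(1 5 6; -1 -3 4)² = 15/286, sgn +1
I_A²/I_B² = (1/858)/(15/286) = 1/45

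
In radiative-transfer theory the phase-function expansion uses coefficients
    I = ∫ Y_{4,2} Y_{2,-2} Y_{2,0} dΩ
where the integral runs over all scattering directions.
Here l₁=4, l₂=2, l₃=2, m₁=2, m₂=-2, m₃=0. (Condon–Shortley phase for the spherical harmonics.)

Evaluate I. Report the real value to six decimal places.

0.156078

Checks pass: Σm=0; 8 even; l₃=2∈[2,6].
(2·4+1)(2·2+1)(2·2+1) = 225
Δ: 4! 4! 0! / 9! → 1/630
sum: t=2:+1/16 = 1/16
3j²(4 2 2; 0 0 0) = Δ·Π!·Σ² = 2/35  (sign +1)
sum: t=0:+1/96 = 1/96
3j²(4 2 2; 2 -2 0) = Δ·Π!·Σ² = 1/42  (sign +1)
combine: 4πI² = 225·2/35·1/42 = 15/49
take √, sign +1: I = 0.15607835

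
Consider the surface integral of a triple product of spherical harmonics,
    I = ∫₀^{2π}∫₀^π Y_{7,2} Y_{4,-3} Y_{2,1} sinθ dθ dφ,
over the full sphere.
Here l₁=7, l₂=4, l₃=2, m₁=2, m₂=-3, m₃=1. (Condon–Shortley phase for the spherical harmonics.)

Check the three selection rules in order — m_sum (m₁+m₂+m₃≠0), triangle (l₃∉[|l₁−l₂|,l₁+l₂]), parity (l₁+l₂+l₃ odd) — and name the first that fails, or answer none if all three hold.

Σmᵢ = 0  ✓
l₃∈[|l₁−l₂|,l₁+l₂]=[3,11], have l₃=2  ✗
Σlᵢ = 13 ⇒ odd

triangle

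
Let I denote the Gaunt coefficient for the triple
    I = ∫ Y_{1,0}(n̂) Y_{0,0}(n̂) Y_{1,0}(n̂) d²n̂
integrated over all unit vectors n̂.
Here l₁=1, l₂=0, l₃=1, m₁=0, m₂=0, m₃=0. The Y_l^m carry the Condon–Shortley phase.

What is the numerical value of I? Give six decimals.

0.282095

Rules hold: Σm=0, L=2 even, 1≤1≤1.
N = 3·1·3 = 9
Δ = 0!·2!·0!/3! = 1/3
Racah Σ t=0..0: t=0:+1/1 = 1/1
⇒ 3j(1 0 1; 0 0 0)² = 1/3, sgn -1
(m-triple is (0,0,0) — same symbol as above.)
4πI² = N·(3j₀)²·(3jₘ)² = 1/1
I = +1·√(1/4π) = 0.28209479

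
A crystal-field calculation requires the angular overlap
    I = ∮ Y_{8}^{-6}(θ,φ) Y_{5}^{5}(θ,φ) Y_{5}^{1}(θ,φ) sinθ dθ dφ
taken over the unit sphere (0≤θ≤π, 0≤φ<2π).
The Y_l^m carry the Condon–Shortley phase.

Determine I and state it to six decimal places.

Rules hold: Σm=0, L=18 even, 3≤5≤13.
N = 17·11·11 = 2057
Δ = 8!·8!·2!/19! = 1/37413090
Racah Σ t=3..5: t=3:−1/1036800 t=4:+1/331776 t=5:−1/1036800 = 1/921600
⇒ 3j(8 5 5; 0 0 0)² = 490/46189, sgn -1
Racah Σ t=8..8: t=8:+1/116121600 = 1/116121600
⇒ 3j(8 5 5; -6 5 1)² = 7/323, sgn +1
4πI² = N·(3j₀)²·(3jₘ)² = 37730/79781
I = -1·√(0.47292/4π) = -0.19399419

-0.193994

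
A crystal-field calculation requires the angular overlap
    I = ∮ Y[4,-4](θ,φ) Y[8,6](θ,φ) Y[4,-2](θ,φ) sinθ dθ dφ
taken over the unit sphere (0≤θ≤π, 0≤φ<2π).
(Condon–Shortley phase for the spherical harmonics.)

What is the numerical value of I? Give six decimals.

Rules hold: Σm=0, L=16 even, 4≤4≤12.
N = 9·17·9 = 1377
Δ = 8!·0!·8!/17! = 1/218790
Racah Σ t=4..4: t=4:+1/331776 = 1/331776
⇒ 3j(4 8 4; 0 0 0)² = 490/21879, sgn +1
Racah Σ t=8..8: t=8:+1/58060800 = 1/58060800
⇒ 3j(4 8 4; -4 6 -2)² = 7/510, sgn +1
4πI² = N·(3j₀)²·(3jₘ)² = 1029/2431
I = +1·√(0.423283/4π) = 0.18353136

0.183531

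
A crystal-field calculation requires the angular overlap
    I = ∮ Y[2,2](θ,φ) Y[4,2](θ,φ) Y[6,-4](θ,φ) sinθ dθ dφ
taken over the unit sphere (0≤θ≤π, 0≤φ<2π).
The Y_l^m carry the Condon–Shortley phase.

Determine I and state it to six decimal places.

Rules hold: Σm=0, L=12 even, 2≤6≤6.
N = 5·9·13 = 585
Δ = 0!·4!·8!/13! = 1/6435
Racah Σ t=0..0: t=0:+1/2304 = 1/2304
⇒ 3j(2 4 6; 0 0 0)² = 5/143, sgn +1
Racah Σ t=0..0: t=0:+1/34560 = 1/34560
⇒ 3j(2 4 6; 2 2 -4)² = 14/429, sgn +1
4πI² = N·(3j₀)²·(3jₘ)² = 1050/1573
I = +1·√(0.667514/4π) = 0.23047581

0.230476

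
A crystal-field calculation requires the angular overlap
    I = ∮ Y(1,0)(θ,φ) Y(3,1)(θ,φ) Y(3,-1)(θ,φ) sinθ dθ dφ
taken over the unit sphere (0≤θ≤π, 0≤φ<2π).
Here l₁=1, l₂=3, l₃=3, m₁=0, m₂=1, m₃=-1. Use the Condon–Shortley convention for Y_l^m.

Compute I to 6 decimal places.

l₁+l₂+l₃=7 is odd: 3j(l;000)=0 ⇒ I=0

0.000000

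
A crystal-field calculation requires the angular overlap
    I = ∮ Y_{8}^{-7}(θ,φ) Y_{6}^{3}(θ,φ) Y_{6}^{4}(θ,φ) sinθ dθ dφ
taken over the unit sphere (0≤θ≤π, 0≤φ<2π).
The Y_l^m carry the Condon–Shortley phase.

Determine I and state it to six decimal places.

Rules hold: Σm=0, L=20 even, 2≤6≤14.
N = 17·13·13 = 2873
Δ = 8!·8!·4!/21! = 1/1309458150
Racah Σ t=2..6: t=2:+1/49766400 t=3:−1/3110400 t=4:+1/1327104 t=5:−1/3110400 t=6:+1/49766400 = 1/6635520
⇒ 3j(8 6 6; 0 0 0)² = 350/46189, sgn +1
Racah Σ t=7..8: t=7:−1/812851200 t=8:+1/1219276800 = -1/2438553600
⇒ 3j(8 6 6; -7 3 4)² = 6/2261, sgn -1
4πI² = N·(3j₀)²·(3jₘ)² = 3900/67507
I = -1·√(0.0577718/4π) = -0.06780363

-0.067804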